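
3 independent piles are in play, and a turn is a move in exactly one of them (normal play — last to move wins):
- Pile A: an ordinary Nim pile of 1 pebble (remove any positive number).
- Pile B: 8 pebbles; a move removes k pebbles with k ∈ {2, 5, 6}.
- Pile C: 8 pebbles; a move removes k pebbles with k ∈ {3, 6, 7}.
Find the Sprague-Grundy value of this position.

3

Pile A is a plain Nim pile of size 1, so its Grundy value is 1.
Build the Grundy sequence for pile B with g(k) = mex{g(k−s) : s ∈ {2, 5, 6}, s ≤ k}:
k:     0  1  2  3  4  5  6  7  8
g(k):  0  0  1  1  0  2  1  3  0
So g(8) = 0.
For pile C, compute g(0), g(1), … with moves {3, 6, 7}:
g(0) = mex{} = 0
g(1) = mex{} = 0
g(2) = mex{} = 0
g(3) = mex{0} = 1
g(4) = mex{0} = 1
g(5) = mex{0} = 1
g(6) = mex{0,1} = 2
g(7) = mex{0,1} = 2
g(8) = mex{0,1} = 2
So g(8) = 2.
By the Sprague-Grundy theorem, the Grundy value of a sum of independent games is the XOR of the component values.
Combined value = 1 XOR 0 XOR 2 = 3.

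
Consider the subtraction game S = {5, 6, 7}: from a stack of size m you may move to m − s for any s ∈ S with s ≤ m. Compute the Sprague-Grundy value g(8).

Build the Grundy sequence with g(k) = mex{g(k−s) : s ∈ {5, 6, 7}, s ≤ k}:
k:     0  1  2  3  4  5  6  7  8
g(k):  0  0  0  0  0  1  1  1  1
So g(8) = 1.

1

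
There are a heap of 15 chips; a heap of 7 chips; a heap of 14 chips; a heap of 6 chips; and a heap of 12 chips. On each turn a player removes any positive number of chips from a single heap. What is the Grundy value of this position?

Compute the nim-sum pairwise:
15 ^ 7 = 8
8 ^ 14 = 6
6 ^ 6 = 0
0 ^ 12 = 12

12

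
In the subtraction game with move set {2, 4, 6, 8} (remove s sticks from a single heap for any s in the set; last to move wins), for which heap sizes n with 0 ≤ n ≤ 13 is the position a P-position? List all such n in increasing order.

0, 1, 10, 11

Grundy values for subtraction set {2, 4, 6, 8}:
k:     0  1  2  3  4  5  6  7  8  9 10 11 12 13
g(k):  0  0  1  1  2  2  3  3  4  4  0  0  1  1
The P-positions (g = 0) in 0..13 are 0, 1, 10, 11.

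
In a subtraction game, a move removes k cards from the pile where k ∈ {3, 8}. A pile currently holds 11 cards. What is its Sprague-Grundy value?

Compute g(0), g(1), … for moves {3, 8}:
g(0) = mex{} = 0
g(1) = mex{} = 0
g(2) = mex{} = 0
g(3) = mex{0} = 1
g(4) = mex{0} = 1
g(5) = mex{0} = 1
g(6) = mex{1} = 0
g(7) = mex{1} = 0
g(8) = mex{0,1} = 2
g(9) = mex{0} = 1
g(10) = mex{0} = 1
g(11) = mex{1,2} = 0
So g(11) = 0.

0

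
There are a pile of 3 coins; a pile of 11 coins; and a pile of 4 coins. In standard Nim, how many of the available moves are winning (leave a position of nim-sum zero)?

Nim-sum: 3 ^ 11 ^ 4 = 12.
The overall nim-sum is X = 12. A pile of size p has a winning move iff p XOR X < p (reduce it to p XOR X).
  3: 3 XOR 12 = 15 ≥ 3 — no move.
  11: 11 XOR 12 = 7 < 11 — winning move (to 7).
  4: 4 XOR 12 = 8 ≥ 4 — no move.
That gives 1 winning move.

1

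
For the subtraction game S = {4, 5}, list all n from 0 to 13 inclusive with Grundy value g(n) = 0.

0, 1, 2, 3, 9, 10, 11, 12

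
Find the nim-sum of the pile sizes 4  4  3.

Nim-sum: 4 XOR 4 XOR 3 = 3.

3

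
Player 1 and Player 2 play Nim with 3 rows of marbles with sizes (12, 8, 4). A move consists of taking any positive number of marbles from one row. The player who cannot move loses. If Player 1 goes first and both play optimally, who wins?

Player 2 wins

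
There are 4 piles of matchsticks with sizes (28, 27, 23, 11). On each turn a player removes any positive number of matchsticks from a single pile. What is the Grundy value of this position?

27

Compute the nim-sum pairwise:
28 ^ 27 = 7
7 ^ 23 = 16
16 ^ 11 = 27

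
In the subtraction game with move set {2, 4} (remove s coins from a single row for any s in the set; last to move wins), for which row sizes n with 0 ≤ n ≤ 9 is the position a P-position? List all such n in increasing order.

0, 1, 6, 7

Compute g(0), g(1), … for moves {2, 4}:
g(0) = mex{} = 0
g(1) = mex{} = 0
g(2) = mex{0} = 1
g(3) = mex{0} = 1
g(4) = mex{0,1} = 2
g(5) = mex{0,1} = 2
g(6) = mex{1,2} = 0
g(7) = mex{1,2} = 0
g(8) = mex{0,2} = 1
g(9) = mex{0,2} = 1
The P-positions (g = 0) in 0..9 are 0, 1, 6, 7.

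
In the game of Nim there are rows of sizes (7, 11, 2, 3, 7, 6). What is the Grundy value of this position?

12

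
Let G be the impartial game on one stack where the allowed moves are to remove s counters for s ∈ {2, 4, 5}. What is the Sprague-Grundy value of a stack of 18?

2

Grundy values for subtraction set {2, 4, 5}:
k:     0  1  2  3  4  5  6  7  8  9 10 11 12 13 14 15 16 17 18
g(k):  0  0  1  1  2  2  3  0  0  1  1  2  2  3  0  0  1  1  2
So g(18) = 2.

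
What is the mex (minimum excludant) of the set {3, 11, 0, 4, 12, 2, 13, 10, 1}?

5

The values 0, 1, 2, 3, 4 are all present; 5 is the first non-negative integer missing from the set.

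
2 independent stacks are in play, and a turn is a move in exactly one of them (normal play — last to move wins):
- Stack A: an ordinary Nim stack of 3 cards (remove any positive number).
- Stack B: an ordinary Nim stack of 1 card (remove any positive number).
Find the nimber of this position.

Stack A is a plain Nim stack of size 3, so its Grundy value is 3.
Stack B is a plain Nim stack of size 1, so its Grundy value is 1.
The value of a disjunctive sum is the nim-sum of the parts.
Combined value = 3 ⊕ 1 = 2.

2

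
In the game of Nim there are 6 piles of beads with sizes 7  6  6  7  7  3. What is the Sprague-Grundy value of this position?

Write each in binary and XOR column by column:
  111  (7)
  110  (6)
  110  (6)
  111  (7)
  111  (7)
  011  (3)
  ---
  100  (4)

4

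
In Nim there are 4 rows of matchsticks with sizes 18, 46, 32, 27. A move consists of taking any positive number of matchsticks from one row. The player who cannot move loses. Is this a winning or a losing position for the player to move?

Winning position

Bitwise XOR of the heap sizes:
  010010  (18)
  101110  (46)
  100000  (32)
  011011  (27)
  ------
  000111  (7)
The nim-sum is 7 ≠ 0, so this is an N-position: the player to move can win.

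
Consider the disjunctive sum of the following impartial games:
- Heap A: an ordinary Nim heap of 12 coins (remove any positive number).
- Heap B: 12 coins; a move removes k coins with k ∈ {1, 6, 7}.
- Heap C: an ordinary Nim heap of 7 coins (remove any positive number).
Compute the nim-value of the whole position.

11

Heap A is a plain Nim heap of size 12, so its Grundy value is 12.
Grundy values for heap B (subtraction set {1, 6, 7}):
g(0) = mex{} = 0
g(1) = mex{0} = 1
g(2) = mex{1} = 0
g(3) = mex{0} = 1
g(4) = mex{1} = 0
g(5) = mex{0} = 1
g(6) = mex{0,1} = 2
g(7) = mex{0,1,2} = 3
g(8) = mex{0,1,3} = 2
g(9) = mex{0,1,2} = 3
g(10) = mex{0,1,3} = 2
g(11) = mex{0,1,2} = 3
g(12) = mex{1,2,3} = 0
So g(12) = 0.
Heap C is a plain Nim heap of size 7, so its Grundy value is 7.
By the Sprague-Grundy theorem, the Grundy value of a sum of independent games is the XOR of the component values.
Combined value = 12 ⊕ 0 ⊕ 7 = 11.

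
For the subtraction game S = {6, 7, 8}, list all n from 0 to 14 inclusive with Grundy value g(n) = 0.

0, 1, 2, 3, 4, 5, 14

Compute g(0), g(1), … for moves {6, 7, 8}:
g(0) = mex{} = 0
g(1) = mex{} = 0
g(2) = mex{} = 0
g(3) = mex{} = 0
g(4) = mex{} = 0
g(5) = mex{} = 0
g(6) = mex{0} = 1
g(7) = mex{0} = 1
g(8) = mex{0} = 1
g(9) = mex{0} = 1
g(10) = mex{0} = 1
g(11) = mex{0} = 1
g(12) = mex{0,1} = 2
g(13) = mex{0,1} = 2
g(14) = mex{1} = 0
The P-positions (g = 0) in 0..14 are 0, 1, 2, 3, 4, 5, 14.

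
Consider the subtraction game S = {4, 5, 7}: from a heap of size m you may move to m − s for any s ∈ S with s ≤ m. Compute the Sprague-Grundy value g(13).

Build the Grundy sequence with g(k) = mex{g(k−s) : s ∈ {4, 5, 7}, s ≤ k}:
g(0) = mex{} = 0
g(1) = mex{} = 0
g(2) = mex{} = 0
g(3) = mex{} = 0
g(4) = mex{0} = 1
g(5) = mex{0} = 1
g(6) = mex{0} = 1
g(7) = mex{0} = 1
g(8) = mex{0,1} = 2
g(9) = mex{0,1} = 2
g(10) = mex{0,1} = 2
g(11) = mex{1} = 0
g(12) = mex{1,2} = 0
g(13) = mex{1,2} = 0
So g(13) = 0.

0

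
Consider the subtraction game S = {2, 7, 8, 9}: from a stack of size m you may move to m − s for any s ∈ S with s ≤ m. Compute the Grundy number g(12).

2

Build the Grundy sequence with g(k) = mex{g(k−s) : s ∈ {2, 7, 8, 9}, s ≤ k}:
g(0) = mex{} = 0
g(1) = mex{} = 0
g(2) = mex{0} = 1
g(3) = mex{0} = 1
g(4) = mex{1} = 0
g(5) = mex{1} = 0
g(6) = mex{0} = 1
g(7) = mex{0} = 1
g(8) = mex{0,1} = 2
g(9) = mex{0,1} = 2
g(10) = mex{0,1,2} = 3
g(11) = mex{0,1,2} = 3
g(12) = mex{0,1,3} = 2
So g(12) = 2.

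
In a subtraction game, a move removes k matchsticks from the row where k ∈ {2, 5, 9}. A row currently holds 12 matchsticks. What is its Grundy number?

2

Compute g(0), g(1), … for moves {2, 5, 9}:
g(0) = mex{} = 0
g(1) = mex{} = 0
g(2) = mex{0} = 1
g(3) = mex{0} = 1
g(4) = mex{1} = 0
g(5) = mex{0,1} = 2
g(6) = mex{0} = 1
g(7) = mex{1,2} = 0
g(8) = mex{1} = 0
g(9) = mex{0} = 1
g(10) = mex{0,2} = 1
g(11) = mex{1} = 0
g(12) = mex{0,1} = 2
So g(12) = 2.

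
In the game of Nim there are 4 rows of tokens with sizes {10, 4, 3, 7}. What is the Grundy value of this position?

Compute the nim-sum pairwise:
10 ^ 4 = 14
14 ^ 3 = 13
13 ^ 7 = 10

10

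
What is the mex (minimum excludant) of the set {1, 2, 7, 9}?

0

0 is not in the set, so the mex is 0.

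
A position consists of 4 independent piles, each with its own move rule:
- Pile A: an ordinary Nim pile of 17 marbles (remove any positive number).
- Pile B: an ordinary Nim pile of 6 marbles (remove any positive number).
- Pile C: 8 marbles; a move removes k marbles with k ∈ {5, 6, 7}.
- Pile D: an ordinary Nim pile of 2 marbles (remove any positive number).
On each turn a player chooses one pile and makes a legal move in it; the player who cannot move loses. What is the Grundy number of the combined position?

Pile A is a plain Nim pile of size 17, so its Grundy value is 17.
Pile B is a plain Nim pile of size 6, so its Grundy value is 6.
Build the Grundy sequence for pile C with g(k) = mex{g(k−s) : s ∈ {5, 6, 7}, s ≤ k}:
k:     0  1  2  3  4  5  6  7  8
g(k):  0  0  0  0  0  1  1  1  1
So g(8) = 1.
Pile D is a plain Nim pile of size 2, so its Grundy value is 2.
The value of a disjunctive sum is the nim-sum of the parts.
Combined value = 17 XOR 6 XOR 1 XOR 2 = 20.

20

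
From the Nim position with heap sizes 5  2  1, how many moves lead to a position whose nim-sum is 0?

1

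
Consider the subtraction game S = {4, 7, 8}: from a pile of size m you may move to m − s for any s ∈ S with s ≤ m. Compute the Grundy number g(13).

Grundy values for subtraction set {4, 7, 8}:
g(0) = mex{} = 0
g(1) = mex{} = 0
g(2) = mex{} = 0
g(3) = mex{} = 0
g(4) = mex{0} = 1
g(5) = mex{0} = 1
g(6) = mex{0} = 1
g(7) = mex{0} = 1
g(8) = mex{0,1} = 2
g(9) = mex{0,1} = 2
g(10) = mex{0,1} = 2
g(11) = mex{0,1} = 2
g(12) = mex{1,2} = 0
g(13) = mex{1,2} = 0
So g(13) = 0.

0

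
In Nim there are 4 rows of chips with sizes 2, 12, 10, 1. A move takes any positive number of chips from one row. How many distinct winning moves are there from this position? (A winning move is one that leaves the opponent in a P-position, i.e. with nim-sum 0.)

Nim-sum: 2 XOR 12 XOR 10 XOR 1 = 5.
The overall nim-sum is X = 5. A row of size p has a winning move iff p XOR X < p (reduce it to p XOR X).
  2: 2 XOR 5 = 7 ≥ 2 — no move.
  12: 12 XOR 5 = 9 < 12 — winning move (to 9).
  10: 10 XOR 5 = 15 ≥ 10 — no move.
  1: 1 XOR 5 = 4 ≥ 1 — no move.
That gives 1 winning move.

1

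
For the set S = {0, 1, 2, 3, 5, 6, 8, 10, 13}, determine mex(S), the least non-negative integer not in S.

4

The values 0, 1, 2, 3 are all present; 4 is the first non-negative integer missing from the set.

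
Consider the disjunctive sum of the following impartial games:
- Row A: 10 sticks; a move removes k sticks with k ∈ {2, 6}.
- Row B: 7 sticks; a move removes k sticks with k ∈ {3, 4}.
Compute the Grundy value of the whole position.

For row A, compute g(0), g(1), … with moves {2, 6}:
k:     0  1  2  3  4  5  6  7  8  9 10
g(k):  0  0  1  1  0  0  1  1  0  0  1
So g(10) = 1.
For row B, compute g(0), g(1), … with moves {3, 4}:
g(0) = mex{} = 0
g(1) = mex{} = 0
g(2) = mex{} = 0
g(3) = mex{0} = 1
g(4) = mex{0} = 1
g(5) = mex{0} = 1
g(6) = mex{0,1} = 2
g(7) = mex{1} = 0
So g(7) = 0.
By the Sprague-Grundy theorem, the Grundy value of a sum of independent games is the XOR of the component values.
Combined value = 1 ⊕ 0 = 1.

1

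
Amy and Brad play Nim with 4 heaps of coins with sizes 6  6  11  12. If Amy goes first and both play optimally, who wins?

Amy wins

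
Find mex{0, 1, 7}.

The values 0, 1 are all present; 2 is the first non-negative integer missing from the set.

2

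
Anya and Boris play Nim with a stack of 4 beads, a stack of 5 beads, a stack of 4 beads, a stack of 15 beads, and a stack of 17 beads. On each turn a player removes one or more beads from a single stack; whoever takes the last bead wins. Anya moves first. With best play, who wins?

Anya wins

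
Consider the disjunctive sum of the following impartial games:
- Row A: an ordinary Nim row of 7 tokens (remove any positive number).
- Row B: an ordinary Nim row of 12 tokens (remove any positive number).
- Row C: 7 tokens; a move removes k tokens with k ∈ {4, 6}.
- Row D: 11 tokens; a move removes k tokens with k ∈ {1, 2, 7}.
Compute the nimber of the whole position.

8

Row A is a plain Nim row of size 7, so its Grundy value is 7.
Row B is a plain Nim row of size 12, so its Grundy value is 12.
For row C, compute g(0), g(1), … with moves {4, 6}:
g(0) = mex{} = 0
g(1) = mex{} = 0
g(2) = mex{} = 0
g(3) = mex{} = 0
g(4) = mex{0} = 1
g(5) = mex{0} = 1
g(6) = mex{0} = 1
g(7) = mex{0} = 1
So g(7) = 1.
Build the Grundy sequence for row D with g(k) = mex{g(k−s) : s ∈ {1, 2, 7}, s ≤ k}:
g(0) = mex{} = 0
g(1) = mex{0} = 1
g(2) = mex{0,1} = 2
g(3) = mex{1,2} = 0
g(4) = mex{0,2} = 1
g(5) = mex{0,1} = 2
g(6) = mex{1,2} = 0
g(7) = mex{0,2} = 1
g(8) = mex{0,1} = 2
g(9) = mex{1,2} = 0
g(10) = mex{0,2} = 1
g(11) = mex{0,1} = 2
So g(11) = 2.
The value of a disjunctive sum is the nim-sum of the parts.
Combined value = 7 ⊕ 12 ⊕ 1 ⊕ 2 = 8.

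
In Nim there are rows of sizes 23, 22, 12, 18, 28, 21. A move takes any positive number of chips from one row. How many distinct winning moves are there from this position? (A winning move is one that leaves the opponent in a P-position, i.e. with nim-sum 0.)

5

Nim-sum: 23 XOR 22 XOR 12 XOR 18 XOR 28 XOR 21 = 22.
The overall nim-sum is X = 22. A row of size p has a winning move iff p XOR X < p (reduce it to p XOR X).
  23: 23 XOR 22 = 1 < 23 — winning move (to 1).
  22: 22 XOR 22 = 0 < 22 — winning move (to 0).
  12: 12 XOR 22 = 26 ≥ 12 — no move.
  18: 18 XOR 22 = 4 < 18 — winning move (to 4).
  28: 28 XOR 22 = 10 < 28 — winning move (to 10).
  21: 21 XOR 22 = 3 < 21 — winning move (to 3).
That gives 5 winning moves.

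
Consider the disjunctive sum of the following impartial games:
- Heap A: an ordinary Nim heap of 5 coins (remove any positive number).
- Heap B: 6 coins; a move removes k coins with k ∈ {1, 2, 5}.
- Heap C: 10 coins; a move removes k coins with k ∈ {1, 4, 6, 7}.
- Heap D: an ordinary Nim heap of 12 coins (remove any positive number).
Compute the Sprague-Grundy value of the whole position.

Heap A is a plain Nim heap of size 5, so its Grundy value is 5.
Grundy values for heap B (subtraction set {1, 2, 5}):
k:     0  1  2  3  4  5  6
g(k):  0  1  2  0  1  2  0
So g(6) = 0.
Build the Grundy sequence for heap C with g(k) = mex{g(k−s) : s ∈ {1, 4, 6, 7}, s ≤ k}:
g(0) = mex{} = 0
g(1) = mex{0} = 1
g(2) = mex{1} = 0
g(3) = mex{0} = 1
g(4) = mex{0,1} = 2
g(5) = mex{1,2} = 0
g(6) = mex{0} = 1
g(7) = mex{0,1} = 2
g(8) = mex{0,1,2} = 3
g(9) = mex{0,1,3} = 2
g(10) = mex{1,2} = 0
So g(10) = 0.
Heap D is a plain Nim heap of size 12, so its Grundy value is 12.
The value of a disjunctive sum is the nim-sum of the parts.
Combined value = 5 XOR 0 XOR 0 XOR 12 = 9.

9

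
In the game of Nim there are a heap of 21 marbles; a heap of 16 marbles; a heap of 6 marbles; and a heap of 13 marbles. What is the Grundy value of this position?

Compute the nim-sum pairwise:
21 ^ 16 = 5
5 ^ 6 = 3
3 ^ 13 = 14

14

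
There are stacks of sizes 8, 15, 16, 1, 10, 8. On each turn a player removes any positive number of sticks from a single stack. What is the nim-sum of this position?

Compute the nim-sum pairwise:
8 ⊕ 15 = 7
7 ⊕ 16 = 23
23 ⊕ 1 = 22
22 ⊕ 10 = 28
28 ⊕ 8 = 20

20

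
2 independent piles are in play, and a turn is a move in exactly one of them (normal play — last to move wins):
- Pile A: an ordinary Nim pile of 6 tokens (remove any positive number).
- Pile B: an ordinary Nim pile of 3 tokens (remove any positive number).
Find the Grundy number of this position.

5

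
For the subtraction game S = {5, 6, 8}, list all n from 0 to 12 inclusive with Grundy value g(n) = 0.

Grundy values for subtraction set {5, 6, 8}:
k:     0  1  2  3  4  5  6  7  8  9 10 11 12
g(k):  0  0  0  0  0  1  1  1  1  1  2  2  2
The P-positions (g = 0) in 0..12 are 0, 1, 2, 3, 4.

0, 1, 2, 3, 4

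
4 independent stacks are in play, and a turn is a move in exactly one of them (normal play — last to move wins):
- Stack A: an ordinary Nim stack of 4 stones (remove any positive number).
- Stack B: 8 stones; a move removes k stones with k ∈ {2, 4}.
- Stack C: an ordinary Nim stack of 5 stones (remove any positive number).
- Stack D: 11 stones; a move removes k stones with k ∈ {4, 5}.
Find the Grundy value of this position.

0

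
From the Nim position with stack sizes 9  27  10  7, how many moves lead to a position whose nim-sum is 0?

Compute the nim-sum pairwise:
9 ^ 27 = 18
18 ^ 10 = 24
24 ^ 7 = 31
The overall nim-sum is X = 31. A stack of size p has a winning move iff p XOR X < p (reduce it to p XOR X).
  9: 9 XOR 31 = 22 ≥ 9 — no move.
  27: 27 XOR 31 = 4 < 27 — winning move (to 4).
  10: 10 XOR 31 = 21 ≥ 10 — no move.
  7: 7 XOR 31 = 24 ≥ 7 — no move.
That gives 1 winning move.

1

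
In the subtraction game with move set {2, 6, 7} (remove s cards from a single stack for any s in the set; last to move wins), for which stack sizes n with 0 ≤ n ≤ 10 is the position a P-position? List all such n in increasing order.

Compute g(0), g(1), … for moves {2, 6, 7}:
k:     0  1  2  3  4  5  6  7  8  9 10
g(k):  0  0  1  1  0  0  1  1  2  0  3
The P-positions (g = 0) in 0..10 are 0, 1, 4, 5, 9.

0, 1, 4, 5, 9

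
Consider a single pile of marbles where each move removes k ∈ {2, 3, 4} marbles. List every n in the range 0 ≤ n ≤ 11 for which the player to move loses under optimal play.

0, 1, 6, 7

Compute g(0), g(1), … for moves {2, 3, 4}:
k:     0  1  2  3  4  5  6  7  8  9 10 11
g(k):  0  0  1  1  2  2  0  0  1  1  2  2
The P-positions (g = 0) in 0..11 are 0, 1, 6, 7.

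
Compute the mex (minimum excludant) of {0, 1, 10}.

2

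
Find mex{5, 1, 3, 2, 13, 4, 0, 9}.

The values 0, 1, 2, 3, 4, 5 are all present; 6 is the first non-negative integer missing from the set.

6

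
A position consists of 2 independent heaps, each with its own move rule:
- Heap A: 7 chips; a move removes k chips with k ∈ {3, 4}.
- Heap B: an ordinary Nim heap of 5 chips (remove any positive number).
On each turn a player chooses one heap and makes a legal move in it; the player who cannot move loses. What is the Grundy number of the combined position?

Build the Grundy sequence for heap A with g(k) = mex{g(k−s) : s ∈ {3, 4}, s ≤ k}:
k:     0  1  2  3  4  5  6  7
g(k):  0  0  0  1  1  1  2  0
So g(7) = 0.
Heap B is a plain Nim heap of size 5, so its Grundy value is 5.
The value of a disjunctive sum is the nim-sum of the parts.
Combined value = 0 ⊕ 5 = 5.

5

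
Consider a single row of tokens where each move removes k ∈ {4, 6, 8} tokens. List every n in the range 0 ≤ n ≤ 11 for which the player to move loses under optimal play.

Build the Grundy sequence with g(k) = mex{g(k−s) : s ∈ {4, 6, 8}, s ≤ k}:
g(0) = mex{} = 0
g(1) = mex{} = 0
g(2) = mex{} = 0
g(3) = mex{} = 0
g(4) = mex{0} = 1
g(5) = mex{0} = 1
g(6) = mex{0} = 1
g(7) = mex{0} = 1
g(8) = mex{0,1} = 2
g(9) = mex{0,1} = 2
g(10) = mex{0,1} = 2
g(11) = mex{0,1} = 2
The P-positions (g = 0) in 0..11 are 0, 1, 2, 3.

0, 1, 2, 3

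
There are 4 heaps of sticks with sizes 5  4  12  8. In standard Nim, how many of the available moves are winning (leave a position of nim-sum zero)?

In binary:
  0101  (5)
  0100  (4)
  1100  (12)
  1000  (8)
  ----
  0101  (5)
The overall nim-sum is X = 5. A heap of size p has a winning move iff p XOR X < p (reduce it to p XOR X).
  5: 5 XOR 5 = 0 < 5 — winning move (to 0).
  4: 4 XOR 5 = 1 < 4 — winning move (to 1).
  12: 12 XOR 5 = 9 < 12 — winning move (to 9).
  8: 8 XOR 5 = 13 ≥ 8 — no move.
That gives 3 winning moves.

3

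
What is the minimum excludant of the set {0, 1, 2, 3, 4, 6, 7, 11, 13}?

The values 0, 1, 2, 3, 4 are all present; 5 is the first non-negative integer missing from the set.

5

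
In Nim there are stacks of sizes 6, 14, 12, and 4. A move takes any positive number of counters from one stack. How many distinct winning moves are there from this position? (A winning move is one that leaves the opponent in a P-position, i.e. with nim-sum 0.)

0

Bitwise XOR of the heap sizes:
  0110  (6)
  1110  (14)
  1100  (12)
  0100  (4)
  ----
  0000  (0)
The nim-sum is already 0, so every move leaves a nonzero nim-sum — there are no winning moves.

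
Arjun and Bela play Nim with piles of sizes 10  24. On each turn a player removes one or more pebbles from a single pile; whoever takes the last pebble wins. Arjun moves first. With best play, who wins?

Compute the nim-sum pairwise:
10 ⊕ 24 = 18
The nim-sum is 18 ≠ 0, so this is an N-position: the player to move can win; Arjun has a winning move.

Arjun wins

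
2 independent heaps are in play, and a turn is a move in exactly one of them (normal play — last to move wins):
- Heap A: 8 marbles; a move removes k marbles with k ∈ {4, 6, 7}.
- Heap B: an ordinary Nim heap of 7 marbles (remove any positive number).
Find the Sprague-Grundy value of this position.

Grundy values for heap A (subtraction set {4, 6, 7}):
k:     0  1  2  3  4  5  6  7  8
g(k):  0  0  0  0  1  1  1  1  2
So g(8) = 2.
Heap B is a plain Nim heap of size 7, so its Grundy value is 7.
The value of a disjunctive sum is the nim-sum of the parts.
Combined value = 2 ⊕ 7 = 5.

5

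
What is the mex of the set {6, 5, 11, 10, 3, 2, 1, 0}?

The values 0, 1, 2, 3 are all present; 4 is the first non-negative integer missing from the set.

4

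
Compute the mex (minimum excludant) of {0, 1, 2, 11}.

3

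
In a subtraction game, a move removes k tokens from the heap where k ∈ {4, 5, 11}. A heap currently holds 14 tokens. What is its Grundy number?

1

Compute g(0), g(1), … for moves {4, 5, 11}:
g(0) = mex{} = 0
g(1) = mex{} = 0
g(2) = mex{} = 0
g(3) = mex{} = 0
g(4) = mex{0} = 1
g(5) = mex{0} = 1
g(6) = mex{0} = 1
g(7) = mex{0} = 1
g(8) = mex{0,1} = 2
g(9) = mex{1} = 0
g(10) = mex{1} = 0
g(11) = mex{0,1} = 2
g(12) = mex{0,1,2} = 3
g(13) = mex{0,2} = 1
g(14) = mex{0} = 1
So g(14) = 1.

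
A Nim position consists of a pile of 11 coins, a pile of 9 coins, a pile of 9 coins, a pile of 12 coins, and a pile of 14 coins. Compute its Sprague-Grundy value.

Bitwise XOR of the heap sizes:
  1011  (11)
  1001  (9)
  1001  (9)
  1100  (12)
  1110  (14)
  ----
  1001  (9)

9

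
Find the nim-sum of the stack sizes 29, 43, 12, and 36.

30

Nim-sum: 29 ^ 43 ^ 12 ^ 36 = 30.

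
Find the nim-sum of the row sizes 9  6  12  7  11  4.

11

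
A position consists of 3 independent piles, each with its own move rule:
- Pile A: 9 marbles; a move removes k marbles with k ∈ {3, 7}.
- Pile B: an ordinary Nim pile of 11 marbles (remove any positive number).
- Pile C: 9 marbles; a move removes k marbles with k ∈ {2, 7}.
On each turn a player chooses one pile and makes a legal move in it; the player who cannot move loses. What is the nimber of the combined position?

Grundy values for pile A (subtraction set {3, 7}):
g(0) = mex{} = 0
g(1) = mex{} = 0
g(2) = mex{} = 0
g(3) = mex{0} = 1
g(4) = mex{0} = 1
g(5) = mex{0} = 1
g(6) = mex{1} = 0
g(7) = mex{0,1} = 2
g(8) = mex{0,1} = 2
g(9) = mex{0} = 1
So g(9) = 1.
Pile B is a plain Nim pile of size 11, so its Grundy value is 11.
Build the Grundy sequence for pile C with g(k) = mex{g(k−s) : s ∈ {2, 7}, s ≤ k}:
k:     0  1  2  3  4  5  6  7  8  9
g(k):  0  0  1  1  0  0  1  1  2  0
So g(9) = 0.
By the Sprague-Grundy theorem, the Grundy value of a sum of independent games is the XOR of the component values.
Combined value = 1 XOR 11 XOR 0 = 10.

10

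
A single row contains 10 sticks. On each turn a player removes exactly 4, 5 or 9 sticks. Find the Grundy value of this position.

2

Compute g(0), g(1), … for moves {4, 5, 9}:
k:     0  1  2  3  4  5  6  7  8  9 10
g(k):  0  0  0  0  1  1  1  1  2  2  2
So g(10) = 2.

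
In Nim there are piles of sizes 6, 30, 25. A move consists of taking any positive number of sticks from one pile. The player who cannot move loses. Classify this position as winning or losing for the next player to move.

Winning position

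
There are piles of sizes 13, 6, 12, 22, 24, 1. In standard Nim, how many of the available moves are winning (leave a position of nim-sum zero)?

Nim-sum: 13 XOR 6 XOR 12 XOR 22 XOR 24 XOR 1 = 8.
The overall nim-sum is X = 8. A pile of size p has a winning move iff p XOR X < p (reduce it to p XOR X).
  13: 13 XOR 8 = 5 < 13 — winning move (to 5).
  6: 6 XOR 8 = 14 ≥ 6 — no move.
  12: 12 XOR 8 = 4 < 12 — winning move (to 4).
  22: 22 XOR 8 = 30 ≥ 22 — no move.
  24: 24 XOR 8 = 16 < 24 — winning move (to 16).
  1: 1 XOR 8 = 9 ≥ 1 — no move.
That gives 3 winning moves.

3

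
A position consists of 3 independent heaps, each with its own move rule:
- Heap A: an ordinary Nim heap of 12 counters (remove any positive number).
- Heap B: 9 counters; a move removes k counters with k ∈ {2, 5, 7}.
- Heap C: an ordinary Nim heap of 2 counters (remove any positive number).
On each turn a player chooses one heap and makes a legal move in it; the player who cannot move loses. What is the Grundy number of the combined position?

Heap A is a plain Nim heap of size 12, so its Grundy value is 12.
Grundy values for heap B (subtraction set {2, 5, 7}):
k:     0  1  2  3  4  5  6  7  8  9
g(k):  0  0  1  1  0  2  1  3  2  2
So g(9) = 2.
Heap C is a plain Nim heap of size 2, so its Grundy value is 2.
The value of a disjunctive sum is the nim-sum of the parts.
Combined value = 12 ⊕ 2 ⊕ 2 = 12.

12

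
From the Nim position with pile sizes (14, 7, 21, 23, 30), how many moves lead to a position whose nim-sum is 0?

In binary:
  01110  (14)
  00111  (7)
  10101  (21)
  10111  (23)
  11110  (30)
  -----
  10101  (21)
The overall nim-sum is X = 21. A pile of size p has a winning move iff p XOR X < p (reduce it to p XOR X).
  14: 14 XOR 21 = 27 ≥ 14 — no move.
  7: 7 XOR 21 = 18 ≥ 7 — no move.
  21: 21 XOR 21 = 0 < 21 — winning move (to 0).
  23: 23 XOR 21 = 2 < 23 — winning move (to 2).
  30: 30 XOR 21 = 11 < 30 — winning move (to 11).
That gives 3 winning moves.

3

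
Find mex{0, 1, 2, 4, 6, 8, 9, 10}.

The values 0, 1, 2 are all present; 3 is the first non-negative integer missing from the set.

3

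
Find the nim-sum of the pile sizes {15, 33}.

46

Nim-sum: 15 ^ 33 = 46.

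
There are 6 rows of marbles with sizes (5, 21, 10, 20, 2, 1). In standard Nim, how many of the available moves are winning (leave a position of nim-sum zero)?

1

Nim-sum: 5 ^ 21 ^ 10 ^ 20 ^ 2 ^ 1 = 13.
The overall nim-sum is X = 13. A row of size p has a winning move iff p XOR X < p (reduce it to p XOR X).
  5: 5 XOR 13 = 8 ≥ 5 — no move.
  21: 21 XOR 13 = 24 ≥ 21 — no move.
  10: 10 XOR 13 = 7 < 10 — winning move (to 7).
  20: 20 XOR 13 = 25 ≥ 20 — no move.
  2: 2 XOR 13 = 15 ≥ 2 — no move.
  1: 1 XOR 13 = 12 ≥ 1 — no move.
That gives 1 winning move.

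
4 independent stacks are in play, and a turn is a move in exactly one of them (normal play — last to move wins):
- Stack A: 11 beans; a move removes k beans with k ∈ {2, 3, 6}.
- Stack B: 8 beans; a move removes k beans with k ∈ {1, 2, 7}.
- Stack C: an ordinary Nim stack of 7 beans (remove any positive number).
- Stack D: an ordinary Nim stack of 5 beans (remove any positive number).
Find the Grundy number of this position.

1

For stack A, compute g(0), g(1), … with moves {2, 3, 6}:
k:     0  1  2  3  4  5  6  7  8  9 10 11
g(k):  0  0  1  1  2  0  3  1  2  0  0  1
So g(11) = 1.
Build the Grundy sequence for stack B with g(k) = mex{g(k−s) : s ∈ {1, 2, 7}, s ≤ k}:
k:     0  1  2  3  4  5  6  7  8
g(k):  0  1  2  0  1  2  0  1  2
So g(8) = 2.
Stack C is a plain Nim stack of size 7, so its Grundy value is 7.
Stack D is a plain Nim stack of size 5, so its Grundy value is 5.
The value of a disjunctive sum is the nim-sum of the parts.
Combined value = 1 XOR 2 XOR 7 XOR 5 = 1.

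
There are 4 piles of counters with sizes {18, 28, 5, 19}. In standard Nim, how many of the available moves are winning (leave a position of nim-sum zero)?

In binary:
  10010  (18)
  11100  (28)
  00101  (5)
  10011  (19)
  -----
  11000  (24)
The overall nim-sum is X = 24. A pile of size p has a winning move iff p XOR X < p (reduce it to p XOR X).
  18: 18 XOR 24 = 10 < 18 — winning move (to 10).
  28: 28 XOR 24 = 4 < 28 — winning move (to 4).
  5: 5 XOR 24 = 29 ≥ 5 — no move.
  19: 19 XOR 24 = 11 < 19 — winning move (to 11).
That gives 3 winning moves.

3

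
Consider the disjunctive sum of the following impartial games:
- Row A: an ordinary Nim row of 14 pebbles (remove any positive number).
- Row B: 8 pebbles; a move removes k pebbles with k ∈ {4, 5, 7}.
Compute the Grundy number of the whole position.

12

Row A is a plain Nim row of size 14, so its Grundy value is 14.
Grundy values for row B (subtraction set {4, 5, 7}):
g(0) = mex{} = 0
g(1) = mex{} = 0
g(2) = mex{} = 0
g(3) = mex{} = 0
g(4) = mex{0} = 1
g(5) = mex{0} = 1
g(6) = mex{0} = 1
g(7) = mex{0} = 1
g(8) = mex{0,1} = 2
So g(8) = 2.
By the Sprague-Grundy theorem, the Grundy value of a sum of independent games is the XOR of the component values.
Combined value = 14 ⊕ 2 = 12.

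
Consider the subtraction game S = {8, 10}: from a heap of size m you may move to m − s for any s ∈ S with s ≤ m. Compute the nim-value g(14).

Build the Grundy sequence with g(k) = mex{g(k−s) : s ∈ {8, 10}, s ≤ k}:
k:     0  1  2  3  4  5  6  7  8  9 10 11 12 13 14
g(k):  0  0  0  0  0  0  0  0  1  1  1  1  1  1  1
So g(14) = 1.

1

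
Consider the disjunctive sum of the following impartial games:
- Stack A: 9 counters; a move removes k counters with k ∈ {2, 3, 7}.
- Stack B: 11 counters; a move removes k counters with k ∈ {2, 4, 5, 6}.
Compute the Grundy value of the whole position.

Grundy values for stack A (subtraction set {2, 3, 7}):
k:     0  1  2  3  4  5  6  7  8  9
g(k):  0  0  1  1  2  0  0  1  1  2
So g(9) = 2.
Build the Grundy sequence for stack B with g(k) = mex{g(k−s) : s ∈ {2, 4, 5, 6}, s ≤ k}:
g(0) = mex{} = 0
g(1) = mex{} = 0
g(2) = mex{0} = 1
g(3) = mex{0} = 1
g(4) = mex{0,1} = 2
g(5) = mex{0,1} = 2
g(6) = mex{0,1,2} = 3
g(7) = mex{0,1,2} = 3
g(8) = mex{1,2,3} = 0
g(9) = mex{1,2,3} = 0
g(10) = mex{0,2,3} = 1
g(11) = mex{0,2,3} = 1
So g(11) = 1.
The value of a disjunctive sum is the nim-sum of the parts.
Combined value = 2 ⊕ 1 = 3.

3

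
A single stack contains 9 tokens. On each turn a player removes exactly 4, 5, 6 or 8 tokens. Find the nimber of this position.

Compute g(0), g(1), … for moves {4, 5, 6, 8}:
g(0) = mex{} = 0
g(1) = mex{} = 0
g(2) = mex{} = 0
g(3) = mex{} = 0
g(4) = mex{0} = 1
g(5) = mex{0} = 1
g(6) = mex{0} = 1
g(7) = mex{0} = 1
g(8) = mex{0,1} = 2
g(9) = mex{0,1} = 2
So g(9) = 2.

2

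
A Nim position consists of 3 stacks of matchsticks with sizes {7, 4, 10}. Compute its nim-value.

Write each in binary and XOR column by column:
  0111  (7)
  0100  (4)
  1010  (10)
  ----
  1001  (9)

9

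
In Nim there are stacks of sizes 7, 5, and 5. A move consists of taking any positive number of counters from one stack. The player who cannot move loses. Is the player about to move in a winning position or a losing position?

Winning position

In binary:
  111  (7)
  101  (5)
  101  (5)
  ---
  111  (7)
The nim-sum is 7 ≠ 0, so this is an N-position: the player to move can win.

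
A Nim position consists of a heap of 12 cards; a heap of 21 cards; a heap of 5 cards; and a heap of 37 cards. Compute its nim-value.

57

In binary:
  001100  (12)
  010101  (21)
  000101  (5)
  100101  (37)
  ------
  111001  (57)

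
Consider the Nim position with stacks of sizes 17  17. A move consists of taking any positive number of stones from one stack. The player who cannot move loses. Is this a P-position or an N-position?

P-position

Compute the nim-sum pairwise:
17 ^ 17 = 0
The nim-sum is 0, so this is a P-position: the player to move is in a losing position under optimal play.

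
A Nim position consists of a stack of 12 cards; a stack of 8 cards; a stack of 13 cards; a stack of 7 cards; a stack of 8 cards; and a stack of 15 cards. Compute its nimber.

9

Write each in binary and XOR column by column:
  1100  (12)
  1000  (8)
  1101  (13)
  0111  (7)
  1000  (8)
  1111  (15)
  ----
  1001  (9)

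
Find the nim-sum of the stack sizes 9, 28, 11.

Bitwise XOR of the heap sizes:
  01001  (9)
  11100  (28)
  01011  (11)
  -----
  11110  (30)

30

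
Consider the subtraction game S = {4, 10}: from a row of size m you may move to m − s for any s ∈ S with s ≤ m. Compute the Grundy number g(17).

0

Compute g(0), g(1), … for moves {4, 10}:
k:     0  1  2  3  4  5  6  7  8  9 10 11 12 13 14 15 16 17
g(k):  0  0  0  0  1  1  1  1  0  0  2  2  1  1  0  0  0  0
So g(17) = 0.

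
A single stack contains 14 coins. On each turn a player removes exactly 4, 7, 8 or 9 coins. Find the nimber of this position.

0

Build the Grundy sequence with g(k) = mex{g(k−s) : s ∈ {4, 7, 8, 9}, s ≤ k}:
k:     0  1  2  3  4  5  6  7  8  9 10 11 12 13 14
g(k):  0  0  0  0  1  1  1  1  2  2  2  2  3  0  0
So g(14) = 0.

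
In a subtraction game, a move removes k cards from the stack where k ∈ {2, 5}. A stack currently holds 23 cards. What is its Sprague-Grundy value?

1

Compute g(0), g(1), … for moves {2, 5}:
k:     0  1  2  3  4  5  6  7  8  9 10 11 12 13 14 15 16 17 18 19 20 21 22 23
g(k):  0  0  1  1  0  2  1  0  0  1  1  0  2  1  0  0  1  1  0  2  1  0  0  1
So g(23) = 1.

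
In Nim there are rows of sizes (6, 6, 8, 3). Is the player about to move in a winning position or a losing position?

Winning position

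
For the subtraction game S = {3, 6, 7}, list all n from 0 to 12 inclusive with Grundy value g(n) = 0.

Grundy values for subtraction set {3, 6, 7}:
k:     0  1  2  3  4  5  6  7  8  9 10 11 12
g(k):  0  0  0  1  1  1  2  2  2  3  0  0  0
The P-positions (g = 0) in 0..12 are 0, 1, 2, 10, 11, 12.

0, 1, 2, 10, 11, 12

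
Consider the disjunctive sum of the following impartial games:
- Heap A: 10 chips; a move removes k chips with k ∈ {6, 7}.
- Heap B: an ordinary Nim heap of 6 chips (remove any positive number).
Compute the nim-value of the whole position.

Grundy values for heap A (subtraction set {6, 7}):
g(0) = mex{} = 0
g(1) = mex{} = 0
g(2) = mex{} = 0
g(3) = mex{} = 0
g(4) = mex{} = 0
g(5) = mex{} = 0
g(6) = mex{0} = 1
g(7) = mex{0} = 1
g(8) = mex{0} = 1
g(9) = mex{0} = 1
g(10) = mex{0} = 1
So g(10) = 1.
Heap B is a plain Nim heap of size 6, so its Grundy value is 6.
By the Sprague-Grundy theorem, the Grundy value of a sum of independent games is the XOR of the component values.
Combined value = 1 XOR 6 = 7.

7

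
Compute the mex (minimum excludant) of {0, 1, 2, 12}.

The values 0, 1, 2 are all present; 3 is the first non-negative integer missing from the set.

3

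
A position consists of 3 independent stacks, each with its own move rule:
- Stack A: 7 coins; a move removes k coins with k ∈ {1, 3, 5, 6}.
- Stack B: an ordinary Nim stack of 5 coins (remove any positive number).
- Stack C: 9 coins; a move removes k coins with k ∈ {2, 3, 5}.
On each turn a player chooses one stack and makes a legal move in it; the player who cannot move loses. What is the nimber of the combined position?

7

Build the Grundy sequence for stack A with g(k) = mex{g(k−s) : s ∈ {1, 3, 5, 6}, s ≤ k}:
k:     0  1  2  3  4  5  6  7
g(k):  0  1  0  1  0  1  2  3
So g(7) = 3.
Stack B is a plain Nim stack of size 5, so its Grundy value is 5.
For stack C, compute g(0), g(1), … with moves {2, 3, 5}:
k:     0  1  2  3  4  5  6  7  8  9
g(k):  0  0  1  1  2  2  3  0  0  1
So g(9) = 1.
By the Sprague-Grundy theorem, the Grundy value of a sum of independent games is the XOR of the component values.
Combined value = 3 ⊕ 5 ⊕ 1 = 7.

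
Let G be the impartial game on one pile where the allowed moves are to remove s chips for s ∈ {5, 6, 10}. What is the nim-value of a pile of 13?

2

Compute g(0), g(1), … for moves {5, 6, 10}:
g(0) = mex{} = 0
g(1) = mex{} = 0
g(2) = mex{} = 0
g(3) = mex{} = 0
g(4) = mex{} = 0
g(5) = mex{0} = 1
g(6) = mex{0} = 1
g(7) = mex{0} = 1
g(8) = mex{0} = 1
g(9) = mex{0} = 1
g(10) = mex{0,1} = 2
g(11) = mex{0,1} = 2
g(12) = mex{0,1} = 2
g(13) = mex{0,1} = 2
So g(13) = 2.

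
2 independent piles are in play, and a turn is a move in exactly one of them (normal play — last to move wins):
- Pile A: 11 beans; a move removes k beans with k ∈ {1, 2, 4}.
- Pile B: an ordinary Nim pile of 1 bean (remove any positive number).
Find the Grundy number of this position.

Build the Grundy sequence for pile A with g(k) = mex{g(k−s) : s ∈ {1, 2, 4}, s ≤ k}:
g(0) = mex{} = 0
g(1) = mex{0} = 1
g(2) = mex{0,1} = 2
g(3) = mex{1,2} = 0
g(4) = mex{0,2} = 1
g(5) = mex{0,1} = 2
g(6) = mex{1,2} = 0
g(7) = mex{0,2} = 1
g(8) = mex{0,1} = 2
g(9) = mex{1,2} = 0
g(10) = mex{0,2} = 1
g(11) = mex{0,1} = 2
So g(11) = 2.
Pile B is a plain Nim pile of size 1, so its Grundy value is 1.
By the Sprague-Grundy theorem, the Grundy value of a sum of independent games is the XOR of the component values.
Combined value = 2 ⊕ 1 = 3.

3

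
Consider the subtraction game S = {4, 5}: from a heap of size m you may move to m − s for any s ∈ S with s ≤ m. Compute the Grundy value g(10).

Grundy values for subtraction set {4, 5}:
g(0) = mex{} = 0
g(1) = mex{} = 0
g(2) = mex{} = 0
g(3) = mex{} = 0
g(4) = mex{0} = 1
g(5) = mex{0} = 1
g(6) = mex{0} = 1
g(7) = mex{0} = 1
g(8) = mex{0,1} = 2
g(9) = mex{1} = 0
g(10) = mex{1} = 0
So g(10) = 0.

0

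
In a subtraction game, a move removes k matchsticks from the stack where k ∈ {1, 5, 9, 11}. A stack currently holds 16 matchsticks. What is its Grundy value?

Grundy values for subtraction set {1, 5, 9, 11}:
k:     0  1  2  3  4  5  6  7  8  9 10 11 12 13 14 15 16
g(k):  0  1  0  1  0  1  0  1  0  1  0  1  0  1  0  1  0
So g(16) = 0.

0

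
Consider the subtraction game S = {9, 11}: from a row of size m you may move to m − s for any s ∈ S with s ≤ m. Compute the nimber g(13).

1

Build the Grundy sequence with g(k) = mex{g(k−s) : s ∈ {9, 11}, s ≤ k}:
g(0) = mex{} = 0
g(1) = mex{} = 0
g(2) = mex{} = 0
g(3) = mex{} = 0
g(4) = mex{} = 0
g(5) = mex{} = 0
g(6) = mex{} = 0
g(7) = mex{} = 0
g(8) = mex{} = 0
g(9) = mex{0} = 1
g(10) = mex{0} = 1
g(11) = mex{0} = 1
g(12) = mex{0} = 1
g(13) = mex{0} = 1
So g(13) = 1.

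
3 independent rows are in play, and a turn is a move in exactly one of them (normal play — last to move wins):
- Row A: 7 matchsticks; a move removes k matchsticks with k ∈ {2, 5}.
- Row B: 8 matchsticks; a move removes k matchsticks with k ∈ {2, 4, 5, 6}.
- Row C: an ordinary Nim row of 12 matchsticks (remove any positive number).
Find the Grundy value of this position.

12

Grundy values for row A (subtraction set {2, 5}):
k:     0  1  2  3  4  5  6  7
g(k):  0  0  1  1  0  2  1  0
So g(7) = 0.
Build the Grundy sequence for row B with g(k) = mex{g(k−s) : s ∈ {2, 4, 5, 6}, s ≤ k}:
g(0) = mex{} = 0
g(1) = mex{} = 0
g(2) = mex{0} = 1
g(3) = mex{0} = 1
g(4) = mex{0,1} = 2
g(5) = mex{0,1} = 2
g(6) = mex{0,1,2} = 3
g(7) = mex{0,1,2} = 3
g(8) = mex{1,2,3} = 0
So g(8) = 0.
Row C is a plain Nim row of size 12, so its Grundy value is 12.
The value of a disjunctive sum is the nim-sum of the parts.
Combined value = 0 ⊕ 0 ⊕ 12 = 12.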